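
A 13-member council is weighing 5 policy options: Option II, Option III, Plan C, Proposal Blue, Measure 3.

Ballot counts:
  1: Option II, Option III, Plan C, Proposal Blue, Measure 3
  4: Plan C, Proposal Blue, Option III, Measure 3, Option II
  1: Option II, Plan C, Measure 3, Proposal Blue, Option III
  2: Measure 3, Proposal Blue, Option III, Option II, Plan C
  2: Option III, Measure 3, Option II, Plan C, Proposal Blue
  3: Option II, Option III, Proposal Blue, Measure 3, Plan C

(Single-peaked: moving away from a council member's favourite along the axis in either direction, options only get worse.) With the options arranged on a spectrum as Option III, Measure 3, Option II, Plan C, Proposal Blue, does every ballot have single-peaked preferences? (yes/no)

Axis positions: Option III=1, Measure 3=2, Option II=3, Plan C=4, Proposal Blue=5.
Group 1: ranking walks positions 3-1-4-5-2; Option III is ranked above Measure 3 even though Measure 3 lies between Option III and the peak Option II on the axis — preferences dip and rise again. Not single-peaked.
Group 2: ranking walks positions 4-5-1-2-3; Option III is ranked above Option II even though Option II lies between Option III and the peak Plan C on the axis — preferences dip and rise again. Not single-peaked.
Group 3 (peak Option II at position 3): ranking walks positions 3-4-2-5-1, expanding outward from the peak — single-peaked.
Group 4: ranking walks positions 2-5-1-3-4; Proposal Blue is ranked above Option II even though Option II lies between Proposal Blue and the peak Measure 3 on the axis — preferences dip and rise again. Not single-peaked.
Group 5 (peak Option III at position 1): ranking walks positions 1-2-3-4-5, expanding outward from the peak — single-peaked.
Group 6: ranking walks positions 3-1-5-2-4; Option III is ranked above Measure 3 even though Measure 3 lies between Option III and the peak Option II on the axis — preferences dip and rise again. Not single-peaked.
Group 1 violates single-peakedness, so the profile is not single-peaked on this axis.

no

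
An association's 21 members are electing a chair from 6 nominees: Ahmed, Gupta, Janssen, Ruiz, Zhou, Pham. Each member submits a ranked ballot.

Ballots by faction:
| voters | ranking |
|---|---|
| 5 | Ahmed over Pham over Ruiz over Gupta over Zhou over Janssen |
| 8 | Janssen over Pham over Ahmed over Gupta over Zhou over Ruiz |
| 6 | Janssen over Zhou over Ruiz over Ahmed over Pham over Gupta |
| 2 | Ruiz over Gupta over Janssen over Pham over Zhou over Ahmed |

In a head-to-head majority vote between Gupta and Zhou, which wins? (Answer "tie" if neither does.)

Ballots ranking Gupta above Zhou: 5 + 8 + 2 = 15.
Ballots ranking Zhou above Gupta: 21 − 15 = 6.
Gupta wins the head-to-head 15–6.

Gupta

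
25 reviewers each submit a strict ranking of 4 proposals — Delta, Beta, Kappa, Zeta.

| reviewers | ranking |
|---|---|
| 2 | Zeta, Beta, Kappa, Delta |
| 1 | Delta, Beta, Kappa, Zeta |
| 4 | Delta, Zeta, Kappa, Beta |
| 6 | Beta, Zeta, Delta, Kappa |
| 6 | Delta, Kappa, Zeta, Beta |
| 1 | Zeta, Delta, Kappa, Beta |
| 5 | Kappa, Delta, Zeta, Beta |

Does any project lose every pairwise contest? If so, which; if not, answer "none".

Pairwise majorities:
Delta vs Beta: Delta is ranked higher on 1+4+6+1+5 = 17 ballots, Beta on 8. Delta wins 17–8.
Delta vs Kappa: Delta preferred on 1+4+6+6+1 = 18 ballots; Delta wins 18–7.
Delta vs Zeta: 1+4+6+5 = 16 for Delta, 9 for Zeta — Delta by 16–9.
Beta–Kappa: Kappa 16–9.
Beta vs Zeta: Zeta wins 18–7.
Kappa vs Zeta: Kappa preferred on 1+6+5 = 12 ballots; Zeta wins 13–12.
Beta is beaten in every head-to-head and is the Condorcet loser.

Beta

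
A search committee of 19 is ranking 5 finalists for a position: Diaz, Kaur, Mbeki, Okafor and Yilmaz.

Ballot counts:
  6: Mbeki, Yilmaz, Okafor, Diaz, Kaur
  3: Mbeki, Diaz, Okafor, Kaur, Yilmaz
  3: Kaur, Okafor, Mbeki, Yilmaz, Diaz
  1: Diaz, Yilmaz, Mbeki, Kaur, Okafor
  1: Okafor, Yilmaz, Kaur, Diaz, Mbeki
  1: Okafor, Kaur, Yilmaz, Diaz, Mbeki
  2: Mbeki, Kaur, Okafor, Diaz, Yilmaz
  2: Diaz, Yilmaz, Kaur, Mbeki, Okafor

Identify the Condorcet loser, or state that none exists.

Pairwise majorities:
Diaz vs Kaur: Diaz is ranked higher on 6+3+1+2 = 12 ballots, Kaur on 7. Diaz wins 12–7.
Diaz vs Mbeki: 5 to 14, Mbeki.
Diaz vs Okafor: Okafor wins 13–6.
Diaz–Yilmaz: Yilmaz 11–8.
Kaur vs Mbeki: Mbeki wins 12–7.
Kaur vs Okafor: 3+1+2+2 = 8 for Kaur, 11 for Okafor — Okafor by 11–8.
Kaur vs Yilmaz: Yilmaz, 10–9.
Mbeki vs Okafor: Mbeki wins 14–5.
Mbeki vs Yilmaz: 14 to 5, Mbeki.
Okafor vs Yilmaz: 10 to 9, Okafor.
Only Kaur has no wins; Kaur is the Condorcet loser.

Kaur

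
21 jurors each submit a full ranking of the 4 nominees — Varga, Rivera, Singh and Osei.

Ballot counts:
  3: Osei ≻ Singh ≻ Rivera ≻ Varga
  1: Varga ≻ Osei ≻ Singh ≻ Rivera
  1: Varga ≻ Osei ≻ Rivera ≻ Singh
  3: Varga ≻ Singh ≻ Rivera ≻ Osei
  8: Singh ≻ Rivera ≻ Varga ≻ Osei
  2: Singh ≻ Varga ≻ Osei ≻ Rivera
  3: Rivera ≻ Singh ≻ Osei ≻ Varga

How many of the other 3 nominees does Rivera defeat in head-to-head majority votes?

2

Rivera against each rival (21 jurors):
Rivera vs Varga: 3+8+3 = 14 for Rivera, 7 for Varga — Rivera by 14–7.
Rivera vs Singh: 1+3 = 4 for Rivera, 17 for Singh — Singh by 17–4.
Rivera vs Osei: 3+8+3 = 14 for Rivera, 7 for Osei — Rivera by 14–7.
Rivera beats Varga, Osei; loses to Singh — 2 pairwise wins.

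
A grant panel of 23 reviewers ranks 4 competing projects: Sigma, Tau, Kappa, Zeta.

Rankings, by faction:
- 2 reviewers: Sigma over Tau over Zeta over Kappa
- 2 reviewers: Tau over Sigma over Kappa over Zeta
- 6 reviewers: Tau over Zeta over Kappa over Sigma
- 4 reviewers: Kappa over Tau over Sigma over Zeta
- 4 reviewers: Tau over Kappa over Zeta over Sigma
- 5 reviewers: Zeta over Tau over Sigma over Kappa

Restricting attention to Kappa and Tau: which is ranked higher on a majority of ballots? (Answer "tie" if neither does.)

Ballots ranking Kappa above Tau: 4.
Ballots ranking Tau above Kappa: 23 − 4 = 19.
Tau wins the head-to-head 19–4.

Tau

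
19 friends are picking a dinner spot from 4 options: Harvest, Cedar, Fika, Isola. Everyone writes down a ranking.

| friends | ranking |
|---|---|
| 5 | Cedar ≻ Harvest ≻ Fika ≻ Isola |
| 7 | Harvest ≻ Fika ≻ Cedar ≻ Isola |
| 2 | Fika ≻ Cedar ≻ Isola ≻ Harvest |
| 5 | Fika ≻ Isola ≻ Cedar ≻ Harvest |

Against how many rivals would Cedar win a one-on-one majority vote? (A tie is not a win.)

2

Cedar against each rival (19 friends):
Cedar vs Harvest: 12 to 7, Cedar.
Cedar vs Fika: Fika, 14–5.
Cedar vs Isola: Cedar, 14–5.
Cedar beats Harvest, Isola; loses to Fika — 2 pairwise wins.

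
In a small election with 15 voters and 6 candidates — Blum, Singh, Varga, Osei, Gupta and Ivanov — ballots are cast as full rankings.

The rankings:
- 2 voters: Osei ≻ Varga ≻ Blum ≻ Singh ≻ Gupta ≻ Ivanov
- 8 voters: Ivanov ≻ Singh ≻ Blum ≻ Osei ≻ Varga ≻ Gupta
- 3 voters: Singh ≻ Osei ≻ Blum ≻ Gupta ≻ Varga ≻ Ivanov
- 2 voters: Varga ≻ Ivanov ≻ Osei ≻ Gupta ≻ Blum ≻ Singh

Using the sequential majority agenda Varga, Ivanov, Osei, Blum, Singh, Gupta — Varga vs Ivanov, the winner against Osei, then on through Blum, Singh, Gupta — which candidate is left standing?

Round 1: Varga vs Ivanov — 7–8, Ivanov advances.
Round 2: Ivanov vs Osei — 10–5, Ivanov advances.
Round 3: Ivanov vs Blum — 10–5, Ivanov advances.
Round 4: Ivanov vs Singh — 10–5, Ivanov advances.
Round 5: Ivanov vs Gupta — 10–5, Ivanov advances.
Ivanov survives the agenda.

Ivanov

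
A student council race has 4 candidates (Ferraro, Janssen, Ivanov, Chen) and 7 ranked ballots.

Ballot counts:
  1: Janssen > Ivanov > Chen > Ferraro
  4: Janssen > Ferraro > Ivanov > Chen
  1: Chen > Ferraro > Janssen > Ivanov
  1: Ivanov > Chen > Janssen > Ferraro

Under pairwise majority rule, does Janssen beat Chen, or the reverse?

Ballots ranking Janssen above Chen: 1 + 4 = 5.
Ballots ranking Chen above Janssen: 7 − 5 = 2.
Janssen wins the head-to-head 5–2.

Janssen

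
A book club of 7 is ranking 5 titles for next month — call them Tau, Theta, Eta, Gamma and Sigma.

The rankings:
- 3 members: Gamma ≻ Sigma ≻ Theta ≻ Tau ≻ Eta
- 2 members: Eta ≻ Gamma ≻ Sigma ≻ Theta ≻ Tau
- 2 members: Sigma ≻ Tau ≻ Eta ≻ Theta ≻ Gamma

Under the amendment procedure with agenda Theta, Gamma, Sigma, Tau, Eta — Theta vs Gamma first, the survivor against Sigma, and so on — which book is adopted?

Eta

Round 1: Theta vs Gamma — 2–5, Gamma advances.
Round 2: Gamma vs Sigma — 5–2, Gamma advances.
Round 3: Gamma vs Tau — 5–2, Gamma advances.
Round 4: Gamma vs Eta — 3–4, Eta advances.
Eta survives the agenda.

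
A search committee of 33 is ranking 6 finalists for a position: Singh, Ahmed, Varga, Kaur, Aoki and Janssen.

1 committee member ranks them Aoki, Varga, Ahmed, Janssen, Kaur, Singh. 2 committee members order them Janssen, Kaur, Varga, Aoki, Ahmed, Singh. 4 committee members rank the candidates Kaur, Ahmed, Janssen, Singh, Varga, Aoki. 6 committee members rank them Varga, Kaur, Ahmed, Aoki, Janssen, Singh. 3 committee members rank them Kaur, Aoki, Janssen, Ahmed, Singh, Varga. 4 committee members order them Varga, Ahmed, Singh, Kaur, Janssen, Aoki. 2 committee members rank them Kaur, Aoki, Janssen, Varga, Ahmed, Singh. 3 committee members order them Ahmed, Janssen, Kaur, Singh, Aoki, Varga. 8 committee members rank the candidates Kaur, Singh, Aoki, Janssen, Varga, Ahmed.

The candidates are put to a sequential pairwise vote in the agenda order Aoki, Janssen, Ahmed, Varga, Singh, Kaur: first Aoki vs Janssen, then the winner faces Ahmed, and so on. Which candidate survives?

Kaur

Round 1: Aoki vs Janssen — 20–13, Aoki advances.
Round 2: Aoki vs Ahmed — 16–17, Ahmed advances.
Round 3: Ahmed vs Varga — 10–23, Varga advances.
Round 4: Varga vs Singh — 15–18, Singh advances.
Round 5: Singh vs Kaur — 4–29, Kaur advances.
The agenda winner is Kaur.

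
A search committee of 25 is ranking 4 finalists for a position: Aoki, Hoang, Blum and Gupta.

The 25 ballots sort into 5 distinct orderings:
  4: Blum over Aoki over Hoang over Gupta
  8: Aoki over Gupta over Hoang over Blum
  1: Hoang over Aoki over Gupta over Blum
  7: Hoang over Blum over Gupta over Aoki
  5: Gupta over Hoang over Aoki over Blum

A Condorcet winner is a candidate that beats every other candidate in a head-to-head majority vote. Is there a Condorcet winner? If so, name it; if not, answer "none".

Pairwise majorities:
Aoki vs Hoang: Aoki is ranked higher on 4+8 = 12 ballots, Hoang on 13. Hoang wins 13–12.
Aoki–Blum: Aoki 14–11.
Aoki vs Gupta: Aoki preferred on 4+8+1 = 13 ballots; Aoki wins 13–12.
Hoang vs Blum: 21 to 4, Hoang.
Hoang vs Gupta: Hoang preferred on 4+1+7 = 12 ballots; Gupta wins 13–12.
Blum vs Gupta: 4+7 = 11 for Blum, 14 for Gupta — Gupta by 14–11.
Every candidate loses at least once (Aoki loses to Hoang; Hoang loses to Gupta; Blum loses to Aoki; Gupta loses to Aoki). The majority relation contains the cycle Aoki > Gupta > Hoang > Aoki, so there is no Condorcet winner.

none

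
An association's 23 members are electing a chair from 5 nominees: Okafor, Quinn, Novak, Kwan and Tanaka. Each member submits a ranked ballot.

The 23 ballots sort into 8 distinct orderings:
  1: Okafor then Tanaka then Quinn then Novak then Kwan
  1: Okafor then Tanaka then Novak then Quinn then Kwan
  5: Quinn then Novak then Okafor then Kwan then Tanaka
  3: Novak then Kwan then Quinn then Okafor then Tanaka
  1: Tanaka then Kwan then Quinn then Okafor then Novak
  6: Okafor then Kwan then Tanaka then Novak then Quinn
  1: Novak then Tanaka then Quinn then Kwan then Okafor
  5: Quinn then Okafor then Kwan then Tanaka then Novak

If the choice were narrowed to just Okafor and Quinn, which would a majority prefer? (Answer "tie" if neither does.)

Ballots ranking Okafor above Quinn: 1 + 1 + 6 = 8.
Ballots ranking Quinn above Okafor: 23 − 8 = 15.
Quinn wins the head-to-head 15–8.

Quinn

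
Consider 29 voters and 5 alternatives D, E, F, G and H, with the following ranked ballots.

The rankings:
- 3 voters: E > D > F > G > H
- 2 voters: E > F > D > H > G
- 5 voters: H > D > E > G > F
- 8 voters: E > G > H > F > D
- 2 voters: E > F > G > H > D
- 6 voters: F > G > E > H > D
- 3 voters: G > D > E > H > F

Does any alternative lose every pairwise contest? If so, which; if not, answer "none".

Pairwise majorities:
D vs E: D is ranked higher on 5+3 = 8 ballots, E on 21. E wins 21–8.
D vs F: 3+5+3 = 11 for D, 18 for F — F by 18–11.
D–G: G 19–10.
D vs H: H, 21–8.
E vs F: E preferred on 3+2+5+8+2+3 = 23 ballots; E wins 23–6.
E vs G: E is ranked higher on 3+2+5+8+2 = 20 ballots, G on 9. E wins 20–9.
E–H: E 24–5.
F vs G: F preferred on 3+2+2+6 = 13 ballots; G wins 16–13.
F–H: H 16–13.
G vs H: 3+8+2+6+3 = 22 for G, 7 for H — G by 22–7.
Only D has no wins; D is the Condorcet loser.

D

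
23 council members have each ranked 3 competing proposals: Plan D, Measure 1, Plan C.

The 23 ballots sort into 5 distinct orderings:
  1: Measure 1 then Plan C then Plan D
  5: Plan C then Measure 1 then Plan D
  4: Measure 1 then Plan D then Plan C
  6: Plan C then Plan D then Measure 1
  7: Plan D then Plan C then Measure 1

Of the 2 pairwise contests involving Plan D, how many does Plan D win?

1

Plan D against each rival (23 council members):
Plan D vs Measure 1: Plan D, 13–10.
Plan D vs Plan C: Plan C, 12–11.
Plan D beats Measure 1; loses to Plan C — 1 pairwise win.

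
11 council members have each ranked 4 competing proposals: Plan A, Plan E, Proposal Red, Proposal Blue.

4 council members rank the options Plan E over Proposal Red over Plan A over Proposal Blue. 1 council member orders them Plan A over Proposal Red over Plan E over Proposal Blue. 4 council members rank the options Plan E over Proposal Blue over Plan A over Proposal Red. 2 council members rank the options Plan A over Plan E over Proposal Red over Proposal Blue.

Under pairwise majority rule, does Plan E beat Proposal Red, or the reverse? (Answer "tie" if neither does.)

Plan E

Ballots ranking Plan E above Proposal Red: 4 + 4 + 2 = 10.
Ballots ranking Proposal Red above Plan E: 11 − 10 = 1.
Plan E wins the head-to-head 10–1.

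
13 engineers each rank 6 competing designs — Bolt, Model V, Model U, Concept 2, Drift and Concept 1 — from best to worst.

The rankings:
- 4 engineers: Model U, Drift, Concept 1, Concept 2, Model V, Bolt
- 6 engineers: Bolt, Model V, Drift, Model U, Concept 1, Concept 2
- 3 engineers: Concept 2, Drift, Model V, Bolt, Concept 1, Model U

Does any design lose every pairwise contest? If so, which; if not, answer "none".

none

Pairwise majorities:
Bolt vs Model V: Bolt preferred on 6 ballots; Model V wins 7–6.
Bolt vs Model U: 6+3 = 9 for Bolt, 4 for Model U — Bolt by 9–4.
Bolt vs Concept 2: Concept 2, 7–6.
Bolt vs Drift: Drift, 7–6.
Bolt vs Concept 1: 6+3 = 9 for Bolt, 4 for Concept 1 — Bolt by 9–4.
Model V vs Model U: 9 to 4, Model V.
Model V vs Concept 2: Model V preferred on 6 ballots; Concept 2 wins 7–6.
Model V vs Drift: 6 for Model V, 7 for Drift — Drift by 7–6.
Model V vs Concept 1: Model V, 9–4.
Model U vs Concept 2: 10 to 3, Model U.
Model U vs Drift: Drift, 9–4.
Model U vs Concept 1: Model U wins 10–3.
Concept 2 vs Drift: 3 to 10, Drift.
Concept 2–Concept 1: Concept 1 10–3.
Drift–Concept 1: Drift 13–0.
Every design wins at least one matchup (Bolt beats Model U; Model V beats Bolt; Model U beats Concept 2; Concept 2 beats Bolt; Drift beats Bolt; Concept 1 beats Concept 2), so there is no Condorcet loser.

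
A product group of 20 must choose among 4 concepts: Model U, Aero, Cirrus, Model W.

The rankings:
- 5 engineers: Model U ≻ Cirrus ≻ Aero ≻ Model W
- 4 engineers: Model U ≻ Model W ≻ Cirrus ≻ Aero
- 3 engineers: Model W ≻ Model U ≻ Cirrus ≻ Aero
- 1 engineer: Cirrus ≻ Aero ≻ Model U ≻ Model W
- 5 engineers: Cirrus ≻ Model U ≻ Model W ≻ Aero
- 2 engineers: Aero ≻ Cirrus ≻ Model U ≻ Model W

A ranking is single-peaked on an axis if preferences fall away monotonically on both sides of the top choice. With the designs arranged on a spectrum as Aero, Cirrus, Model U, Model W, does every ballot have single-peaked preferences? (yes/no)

Axis positions: Aero=1, Cirrus=2, Model U=3, Model W=4.
Bloc 1 (peak Model U at position 3): ranking walks positions 3-2-1-4, expanding outward from the peak — single-peaked.
Bloc 2 (peak Model U at position 3): ranking walks positions 3-4-2-1, expanding outward from the peak — single-peaked.
Bloc 3 (peak Model W at position 4): ranking walks positions 4-3-2-1, expanding outward from the peak — single-peaked.
Bloc 4 (peak Cirrus at position 2): ranking walks positions 2-1-3-4, expanding outward from the peak — single-peaked.
Bloc 5 (peak Cirrus at position 2): ranking walks positions 2-3-4-1, expanding outward from the peak — single-peaked.
Bloc 6 (peak Aero at position 1): ranking walks positions 1-2-3-4, expanding outward from the peak — single-peaked.
Every ranking is single-peaked on this axis.

yes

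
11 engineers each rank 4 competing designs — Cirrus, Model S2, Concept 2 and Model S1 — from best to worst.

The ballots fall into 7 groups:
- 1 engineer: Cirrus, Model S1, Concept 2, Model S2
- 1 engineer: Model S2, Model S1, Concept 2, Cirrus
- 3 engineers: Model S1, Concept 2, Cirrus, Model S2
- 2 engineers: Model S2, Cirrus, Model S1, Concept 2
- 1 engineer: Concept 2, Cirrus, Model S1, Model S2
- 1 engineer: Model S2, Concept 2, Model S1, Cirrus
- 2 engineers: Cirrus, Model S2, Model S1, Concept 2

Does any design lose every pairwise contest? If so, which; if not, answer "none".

none

Head-to-head results (11 engineers):
Cirrus vs Model S2: Cirrus, 7–4.
Cirrus vs Concept 2: 5 to 6, Concept 2.
Cirrus–Model S1: Cirrus 6–5.
Model S2 vs Concept 2: Model S2 preferred on 1+2+1+2 = 6 ballots; Model S2 wins 6–5.
Model S2 vs Model S1: Model S2 is ranked higher on 1+2+1+2 = 6 ballots, Model S1 on 5. Model S2 wins 6–5.
Concept 2 vs Model S1: 1+1 = 2 for Concept 2, 9 for Model S1 — Model S1 by 9–2.
Every design wins at least one matchup (Cirrus beats Model S2; Model S2 beats Concept 2; Concept 2 beats Cirrus; Model S1 beats Concept 2), so there is no Condorcet loser.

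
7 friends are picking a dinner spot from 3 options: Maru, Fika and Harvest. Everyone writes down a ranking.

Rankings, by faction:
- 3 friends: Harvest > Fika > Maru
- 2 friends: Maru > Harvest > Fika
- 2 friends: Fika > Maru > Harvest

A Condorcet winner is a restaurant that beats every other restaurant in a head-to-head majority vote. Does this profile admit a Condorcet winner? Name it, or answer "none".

none

Pairwise majorities:
Maru vs Fika: Fika wins 5–2.
Maru–Harvest: Maru 4–3.
Fika vs Harvest: Harvest, 5–2.
No restaurant is unbeaten: Maru loses to Fika; Fika loses to Harvest; Harvest loses to Maru. In particular Maru → Harvest → Fika → Maru is a majority cycle — no Condorcet winner exists.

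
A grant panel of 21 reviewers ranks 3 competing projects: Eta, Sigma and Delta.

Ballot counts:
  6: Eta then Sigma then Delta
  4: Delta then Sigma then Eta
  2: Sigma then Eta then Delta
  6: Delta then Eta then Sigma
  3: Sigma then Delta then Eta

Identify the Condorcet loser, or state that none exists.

none

Head-to-head results (21 reviewers):
Eta vs Sigma: 6+6 = 12 for Eta, 9 for Sigma — Eta by 12–9.
Eta vs Delta: Eta preferred on 6+2 = 8 ballots; Delta wins 13–8.
Sigma vs Delta: 6+2+3 = 11 for Sigma, 10 for Delta — Sigma by 11–10.
Each project has at least one pairwise win (Eta beats Sigma; Sigma beats Delta; Delta beats Eta) — no Condorcet loser.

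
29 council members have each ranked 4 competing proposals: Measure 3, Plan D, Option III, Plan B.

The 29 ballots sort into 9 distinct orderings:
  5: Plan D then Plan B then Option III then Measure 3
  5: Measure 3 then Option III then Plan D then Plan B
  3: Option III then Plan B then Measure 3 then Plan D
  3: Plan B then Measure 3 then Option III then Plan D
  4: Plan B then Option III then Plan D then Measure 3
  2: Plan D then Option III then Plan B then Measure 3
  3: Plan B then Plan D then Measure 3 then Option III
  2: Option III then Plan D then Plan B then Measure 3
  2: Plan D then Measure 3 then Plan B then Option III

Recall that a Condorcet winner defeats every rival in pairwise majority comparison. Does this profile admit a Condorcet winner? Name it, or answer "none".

Head-to-head results (29 council members):
Measure 3 vs Plan D: Plan D wins 18–11.
Measure 3 vs Option III: Option III wins 16–13.
Measure 3–Plan B: Plan B 22–7.
Plan D–Option III: Option III 17–12.
Plan D–Plan B: Plan D 16–13.
Option III vs Plan B: Plan B wins 17–12.
Each option drops at least one matchup (Measure 3 loses to Plan D; Plan D loses to Option III; Option III loses to Plan B; Plan B loses to Plan D); the cycle Plan D > Plan B > Option III > Plan D rules out a Condorcet winner.

none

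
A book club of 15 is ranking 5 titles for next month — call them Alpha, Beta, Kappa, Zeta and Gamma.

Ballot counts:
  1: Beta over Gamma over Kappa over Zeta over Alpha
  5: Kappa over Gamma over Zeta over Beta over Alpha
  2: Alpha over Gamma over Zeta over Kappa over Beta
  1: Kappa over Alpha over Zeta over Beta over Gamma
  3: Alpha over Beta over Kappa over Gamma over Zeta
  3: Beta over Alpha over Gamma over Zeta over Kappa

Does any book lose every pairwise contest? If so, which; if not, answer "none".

Pairwise majorities:
Alpha vs Beta: Alpha is ranked higher on 2+1+3 = 6 ballots, Beta on 9. Beta wins 9–6.
Alpha vs Kappa: Alpha preferred on 2+3+3 = 8 ballots; Alpha wins 8–7.
Alpha–Zeta: Alpha 9–6.
Alpha vs Gamma: Alpha is ranked higher on 2+1+3+3 = 9 ballots, Gamma on 6. Alpha wins 9–6.
Beta vs Kappa: 7 to 8, Kappa.
Beta vs Zeta: Zeta wins 8–7.
Beta–Gamma: Beta 8–7.
Kappa vs Zeta: 1+5+1+3 = 10 for Kappa, 5 for Zeta — Kappa by 10–5.
Kappa vs Gamma: Kappa preferred on 5+1+3 = 9 ballots; Kappa wins 9–6.
Zeta vs Gamma: 1 to 14, Gamma.
Each book has at least one pairwise win (Alpha beats Kappa; Beta beats Alpha; Kappa beats Beta; Zeta beats Beta; Gamma beats Zeta) — no Condorcet loser.

none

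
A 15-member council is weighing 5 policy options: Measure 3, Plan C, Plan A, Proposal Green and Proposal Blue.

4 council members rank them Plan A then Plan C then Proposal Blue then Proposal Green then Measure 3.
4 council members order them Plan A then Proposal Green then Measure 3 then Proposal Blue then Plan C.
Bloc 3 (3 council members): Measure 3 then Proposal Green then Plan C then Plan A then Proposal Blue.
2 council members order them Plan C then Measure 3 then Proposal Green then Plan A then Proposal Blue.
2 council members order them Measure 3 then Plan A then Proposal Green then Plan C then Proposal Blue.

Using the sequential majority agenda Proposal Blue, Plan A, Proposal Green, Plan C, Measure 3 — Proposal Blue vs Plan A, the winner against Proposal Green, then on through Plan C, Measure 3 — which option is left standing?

Plan A

Round 1: Proposal Blue vs Plan A — 0–15, Plan A advances.
Round 2: Plan A vs Proposal Green — 10–5, Plan A advances.
Round 3: Plan A vs Plan C — 10–5, Plan A advances.
Round 4: Plan A vs Measure 3 — 8–7, Plan A advances.
Plan A survives the agenda.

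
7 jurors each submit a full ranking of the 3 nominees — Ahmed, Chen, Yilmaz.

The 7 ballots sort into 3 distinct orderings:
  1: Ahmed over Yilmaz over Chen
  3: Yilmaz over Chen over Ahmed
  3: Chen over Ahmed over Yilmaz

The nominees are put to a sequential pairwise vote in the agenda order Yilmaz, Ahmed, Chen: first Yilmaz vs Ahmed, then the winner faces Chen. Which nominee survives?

Round 1: Yilmaz vs Ahmed — 3–4, Ahmed advances.
Round 2: Ahmed vs Chen — 1–6, Chen advances.
The agenda winner is Chen.

Chen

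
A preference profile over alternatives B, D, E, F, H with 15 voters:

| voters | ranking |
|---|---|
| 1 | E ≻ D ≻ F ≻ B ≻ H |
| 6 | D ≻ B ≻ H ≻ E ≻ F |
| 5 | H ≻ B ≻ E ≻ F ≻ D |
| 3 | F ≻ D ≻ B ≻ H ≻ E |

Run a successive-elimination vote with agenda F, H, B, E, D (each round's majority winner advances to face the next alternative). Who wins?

Round 1: F vs H — 4–11, H advances.
Round 2: H vs B — 5–10, B advances.
Round 3: B vs E — 14–1, B advances.
Round 4: B vs D — 5–10, D advances.
D survives the agenda.

D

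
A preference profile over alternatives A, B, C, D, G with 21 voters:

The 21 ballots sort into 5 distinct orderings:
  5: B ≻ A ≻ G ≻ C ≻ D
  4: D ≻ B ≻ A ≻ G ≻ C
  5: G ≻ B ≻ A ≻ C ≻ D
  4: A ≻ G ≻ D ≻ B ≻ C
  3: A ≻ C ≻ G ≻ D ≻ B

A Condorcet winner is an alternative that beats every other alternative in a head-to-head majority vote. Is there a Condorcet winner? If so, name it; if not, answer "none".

Pairwise majorities:
A–B: B 14–7.
A vs C: A, 21–0.
A vs D: A wins 17–4.
A–G: A 16–5.
B–C: B 18–3.
B vs D: D, 11–10.
B vs G: G wins 12–9.
C vs D: C, 13–8.
C vs G: G wins 18–3.
D vs G: G, 17–4.
Each alternative drops at least one matchup (A loses to B; B loses to D; C loses to A; D loses to A; G loses to A); the cycle A → D → B → A rules out a Condorcet winner.

none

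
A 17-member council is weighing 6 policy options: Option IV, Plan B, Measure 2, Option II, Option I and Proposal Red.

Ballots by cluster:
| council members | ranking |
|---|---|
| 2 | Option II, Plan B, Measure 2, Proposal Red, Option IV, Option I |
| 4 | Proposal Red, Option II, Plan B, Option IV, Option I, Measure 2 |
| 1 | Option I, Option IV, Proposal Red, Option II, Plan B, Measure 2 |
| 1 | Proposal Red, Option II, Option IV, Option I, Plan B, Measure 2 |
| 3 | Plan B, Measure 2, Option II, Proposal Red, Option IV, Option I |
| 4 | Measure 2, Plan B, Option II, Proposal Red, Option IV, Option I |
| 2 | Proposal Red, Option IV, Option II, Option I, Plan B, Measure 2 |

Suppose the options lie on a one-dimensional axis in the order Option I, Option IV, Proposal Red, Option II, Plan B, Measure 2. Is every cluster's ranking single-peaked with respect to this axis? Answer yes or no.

yes

Axis positions: Option I=1, Option IV=2, Proposal Red=3, Option II=4, Plan B=5, Measure 2=6.
Cluster 1 (peak Option II at position 4): ranking walks positions 4-5-6-3-2-1, expanding outward from the peak — single-peaked.
Cluster 2 (peak Proposal Red at position 3): ranking walks positions 3-4-5-2-1-6, expanding outward from the peak — single-peaked.
Cluster 3 (peak Option I at position 1): ranking walks positions 1-2-3-4-5-6, expanding outward from the peak — single-peaked.
Cluster 4 (peak Proposal Red at position 3): ranking walks positions 3-4-2-1-5-6, expanding outward from the peak — single-peaked.
Cluster 5 (peak Plan B at position 5): ranking walks positions 5-6-4-3-2-1, expanding outward from the peak — single-peaked.
Cluster 6 (peak Measure 2 at position 6): ranking walks positions 6-5-4-3-2-1, expanding outward from the peak — single-peaked.
Cluster 7 (peak Proposal Red at position 3): ranking walks positions 3-2-4-1-5-6, expanding outward from the peak — single-peaked.
Every ranking is single-peaked on this axis.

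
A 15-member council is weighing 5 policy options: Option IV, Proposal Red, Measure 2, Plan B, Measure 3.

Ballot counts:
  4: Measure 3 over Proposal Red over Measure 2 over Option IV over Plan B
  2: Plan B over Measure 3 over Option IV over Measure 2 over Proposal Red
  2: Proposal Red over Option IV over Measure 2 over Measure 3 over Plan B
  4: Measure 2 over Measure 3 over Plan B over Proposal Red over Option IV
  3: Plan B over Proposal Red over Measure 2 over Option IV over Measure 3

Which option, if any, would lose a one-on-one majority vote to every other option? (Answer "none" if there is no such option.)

Option IV

Head-to-head results (15 council members):
Option IV–Proposal Red: Proposal Red 13–2.
Option IV vs Measure 2: 4 to 11, Measure 2.
Option IV vs Plan B: 4+2 = 6 for Option IV, 9 for Plan B — Plan B by 9–6.
Option IV vs Measure 3: Measure 3 wins 10–5.
Proposal Red vs Measure 2: 4+2+3 = 9 for Proposal Red, 6 for Measure 2 — Proposal Red by 9–6.
Proposal Red–Plan B: Plan B 9–6.
Proposal Red vs Measure 3: Proposal Red preferred on 2+3 = 5 ballots; Measure 3 wins 10–5.
Measure 2 vs Plan B: Measure 2 wins 10–5.
Measure 2 vs Measure 3: Measure 2 wins 9–6.
Plan B vs Measure 3: Measure 3, 10–5.
Option IV loses to every other option — it is the Condorcet loser.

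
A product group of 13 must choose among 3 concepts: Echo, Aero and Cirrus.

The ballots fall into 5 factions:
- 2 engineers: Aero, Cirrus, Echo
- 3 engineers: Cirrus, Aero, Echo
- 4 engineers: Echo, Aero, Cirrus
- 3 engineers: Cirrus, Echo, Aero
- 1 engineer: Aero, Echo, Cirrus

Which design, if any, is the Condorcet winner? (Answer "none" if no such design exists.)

none

Pairwise majorities:
Echo vs Aero: 7 to 6, Echo.
Echo vs Cirrus: Echo is ranked higher on 4+1 = 5 ballots, Cirrus on 8. Cirrus wins 8–5.
Aero vs Cirrus: Aero wins 7–6.
No design is unbeaten: Echo loses to Cirrus; Aero loses to Echo; Cirrus loses to Aero. In particular Echo beats Aero beats Cirrus beats Echo is a majority cycle — no Condorcet winner exists.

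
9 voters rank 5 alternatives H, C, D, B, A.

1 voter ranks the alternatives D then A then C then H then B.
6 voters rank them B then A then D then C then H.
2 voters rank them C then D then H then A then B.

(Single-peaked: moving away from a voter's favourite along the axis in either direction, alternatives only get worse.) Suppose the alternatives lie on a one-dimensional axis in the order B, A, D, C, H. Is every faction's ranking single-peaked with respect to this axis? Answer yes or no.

yes

Axis positions: B=1, A=2, D=3, C=4, H=5.
Faction 1 (peak D at position 3): ranking walks positions 3-2-4-5-1, expanding outward from the peak — single-peaked.
Faction 2 (peak B at position 1): ranking walks positions 1-2-3-4-5, expanding outward from the peak — single-peaked.
Faction 3 (peak C at position 4): ranking walks positions 4-3-5-2-1, expanding outward from the peak — single-peaked.
Every ranking is single-peaked on this axis.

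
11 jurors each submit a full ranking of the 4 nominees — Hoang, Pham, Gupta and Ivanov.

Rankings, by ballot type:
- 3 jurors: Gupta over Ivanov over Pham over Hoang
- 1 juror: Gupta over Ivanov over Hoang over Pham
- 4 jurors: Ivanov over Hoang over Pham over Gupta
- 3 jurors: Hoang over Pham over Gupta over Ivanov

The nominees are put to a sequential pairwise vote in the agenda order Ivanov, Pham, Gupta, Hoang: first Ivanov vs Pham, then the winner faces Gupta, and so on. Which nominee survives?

Round 1: Ivanov vs Pham — 8–3, Ivanov advances.
Round 2: Ivanov vs Gupta — 4–7, Gupta advances.
Round 3: Gupta vs Hoang — 4–7, Hoang advances.
The agenda winner is Hoang.

Hoang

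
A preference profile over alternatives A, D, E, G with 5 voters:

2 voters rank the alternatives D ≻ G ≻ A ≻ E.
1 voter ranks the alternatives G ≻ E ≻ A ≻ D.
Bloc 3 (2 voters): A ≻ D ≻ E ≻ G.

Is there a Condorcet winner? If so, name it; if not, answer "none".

none

Head-to-head results (5 voters):
A vs D: A, 3–2.
A vs E: A wins 4–1.
A vs G: G, 3–2.
D vs E: D wins 4–1.
D vs G: D, 4–1.
E vs G: G, 3–2.
Every alternative loses at least once (A loses to G; D loses to A; E loses to A; G loses to D). The majority relation contains the cycle A → D → G → A, so there is no Condorcet winner.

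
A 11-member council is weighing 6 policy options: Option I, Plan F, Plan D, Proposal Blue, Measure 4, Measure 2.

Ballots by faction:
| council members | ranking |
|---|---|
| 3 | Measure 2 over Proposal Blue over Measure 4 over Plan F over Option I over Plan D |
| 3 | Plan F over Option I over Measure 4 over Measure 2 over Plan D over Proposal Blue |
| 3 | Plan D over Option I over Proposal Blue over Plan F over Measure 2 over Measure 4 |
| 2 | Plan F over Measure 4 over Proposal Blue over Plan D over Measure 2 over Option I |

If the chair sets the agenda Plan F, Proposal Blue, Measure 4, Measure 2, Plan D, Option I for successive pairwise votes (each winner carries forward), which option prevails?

Round 1: Plan F vs Proposal Blue — 5–6, Proposal Blue advances.
Round 2: Proposal Blue vs Measure 4 — 6–5, Proposal Blue advances.
Round 3: Proposal Blue vs Measure 2 — 5–6, Measure 2 advances.
Round 4: Measure 2 vs Plan D — 6–5, Measure 2 advances.
Round 5: Measure 2 vs Option I — 5–6, Option I advances.
Option I survives the agenda.

Option I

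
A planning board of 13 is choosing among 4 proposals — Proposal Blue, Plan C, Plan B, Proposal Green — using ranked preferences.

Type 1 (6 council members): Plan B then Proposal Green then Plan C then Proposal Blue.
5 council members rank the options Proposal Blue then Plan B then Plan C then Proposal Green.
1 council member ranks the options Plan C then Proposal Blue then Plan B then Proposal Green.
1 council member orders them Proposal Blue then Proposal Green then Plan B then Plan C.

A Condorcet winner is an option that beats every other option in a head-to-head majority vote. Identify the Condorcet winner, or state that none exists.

Head-to-head results (13 council members):
Proposal Blue vs Plan C: 5+1 = 6 for Proposal Blue, 7 for Plan C — Plan C by 7–6.
Proposal Blue vs Plan B: 7 to 6, Proposal Blue.
Proposal Blue vs Proposal Green: 7 to 6, Proposal Blue.
Plan C vs Plan B: Plan C preferred on 1 ballot; Plan B wins 12–1.
Plan C vs Proposal Green: 6 to 7, Proposal Green.
Plan B vs Proposal Green: 6+5+1 = 12 for Plan B, 1 for Proposal Green — Plan B by 12–1.
Each option drops at least one matchup (Proposal Blue loses to Plan C; Plan C loses to Plan B; Plan B loses to Proposal Blue; Proposal Green loses to Proposal Blue); the cycle Proposal Blue beats Plan B beats Plan C beats Proposal Blue rules out a Condorcet winner.

none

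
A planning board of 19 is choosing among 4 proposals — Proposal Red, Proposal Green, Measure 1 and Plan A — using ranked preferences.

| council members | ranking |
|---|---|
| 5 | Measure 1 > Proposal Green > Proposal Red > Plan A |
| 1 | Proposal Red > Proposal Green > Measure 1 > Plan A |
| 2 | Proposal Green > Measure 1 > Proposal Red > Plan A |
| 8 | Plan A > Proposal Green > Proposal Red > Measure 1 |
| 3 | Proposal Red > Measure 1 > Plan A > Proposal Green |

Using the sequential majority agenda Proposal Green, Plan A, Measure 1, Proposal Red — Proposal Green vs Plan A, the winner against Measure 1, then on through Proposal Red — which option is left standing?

Round 1: Proposal Green vs Plan A — 8–11, Plan A advances.
Round 2: Plan A vs Measure 1 — 8–11, Measure 1 advances.
Round 3: Measure 1 vs Proposal Red — 7–12, Proposal Red advances.
Proposal Red survives the agenda.

Proposal Red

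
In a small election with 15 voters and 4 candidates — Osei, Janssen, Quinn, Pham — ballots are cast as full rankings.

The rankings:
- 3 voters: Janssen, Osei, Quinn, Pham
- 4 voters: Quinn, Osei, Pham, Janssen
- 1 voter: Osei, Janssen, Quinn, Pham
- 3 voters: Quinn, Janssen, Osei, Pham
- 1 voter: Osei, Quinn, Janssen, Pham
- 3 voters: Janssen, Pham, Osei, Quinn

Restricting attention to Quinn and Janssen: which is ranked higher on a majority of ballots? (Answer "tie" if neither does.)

Ballots ranking Quinn above Janssen: 4 + 3 + 1 = 8.
Ballots ranking Janssen above Quinn: 15 − 8 = 7.
Quinn wins the head-to-head 8–7.

Quinn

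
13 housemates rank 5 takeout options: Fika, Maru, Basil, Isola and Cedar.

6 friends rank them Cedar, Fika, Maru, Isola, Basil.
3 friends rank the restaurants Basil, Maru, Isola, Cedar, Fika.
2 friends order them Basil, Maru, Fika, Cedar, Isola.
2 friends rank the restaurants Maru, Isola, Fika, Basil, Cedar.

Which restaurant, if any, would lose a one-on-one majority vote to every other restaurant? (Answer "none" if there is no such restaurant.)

none

Head-to-head results (13 friends):
Fika–Maru: Maru 7–6.
Fika vs Basil: Fika is ranked higher on 6+2 = 8 ballots, Basil on 5. Fika wins 8–5.
Fika vs Isola: 6+2 = 8 for Fika, 5 for Isola — Fika by 8–5.
Fika vs Cedar: 4 to 9, Cedar.
Maru vs Basil: Maru wins 8–5.
Maru vs Isola: Maru wins 13–0.
Maru vs Cedar: Maru wins 7–6.
Basil vs Isola: Basil is ranked higher on 3+2 = 5 ballots, Isola on 8. Isola wins 8–5.
Basil vs Cedar: Basil, 7–6.
Isola vs Cedar: Cedar, 8–5.
No restaurant is winless: Fika beats Basil; Maru beats Fika; Basil beats Cedar; Isola beats Basil; Cedar beats Fika. There is no Condorcet loser.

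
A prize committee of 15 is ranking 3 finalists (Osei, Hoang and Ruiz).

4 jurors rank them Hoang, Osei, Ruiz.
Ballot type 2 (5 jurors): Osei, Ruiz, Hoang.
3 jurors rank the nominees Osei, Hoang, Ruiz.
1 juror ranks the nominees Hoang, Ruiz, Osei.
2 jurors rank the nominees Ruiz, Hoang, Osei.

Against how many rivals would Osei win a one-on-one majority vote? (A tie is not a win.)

Osei against each rival (15 jurors):
Osei vs Hoang: 5+3 = 8 for Osei, 7 for Hoang — Osei by 8–7.
Osei vs Ruiz: 12 to 3, Osei.
Osei beats Hoang, Ruiz — 2 pairwise wins.

2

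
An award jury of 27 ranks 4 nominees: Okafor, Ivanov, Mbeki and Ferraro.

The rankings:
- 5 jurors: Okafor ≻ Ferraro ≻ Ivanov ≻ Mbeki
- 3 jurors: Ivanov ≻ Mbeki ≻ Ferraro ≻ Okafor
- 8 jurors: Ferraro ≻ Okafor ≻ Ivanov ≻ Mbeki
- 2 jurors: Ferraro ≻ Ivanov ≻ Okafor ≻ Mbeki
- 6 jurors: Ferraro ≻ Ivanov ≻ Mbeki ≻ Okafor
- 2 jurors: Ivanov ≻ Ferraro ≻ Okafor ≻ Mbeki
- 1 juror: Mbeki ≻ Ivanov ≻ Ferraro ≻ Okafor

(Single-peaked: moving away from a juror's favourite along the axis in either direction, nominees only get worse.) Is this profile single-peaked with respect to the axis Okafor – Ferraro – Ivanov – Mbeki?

yes

Axis positions: Okafor=1, Ferraro=2, Ivanov=3, Mbeki=4.
Type 1 (peak Okafor at position 1): ranking walks positions 1-2-3-4, expanding outward from the peak — single-peaked.
Type 2 (peak Ivanov at position 3): ranking walks positions 3-4-2-1, expanding outward from the peak — single-peaked.
Type 3 (peak Ferraro at position 2): ranking walks positions 2-1-3-4, expanding outward from the peak — single-peaked.
Type 4 (peak Ferraro at position 2): ranking walks positions 2-3-1-4, expanding outward from the peak — single-peaked.
Type 5 (peak Ferraro at position 2): ranking walks positions 2-3-4-1, expanding outward from the peak — single-peaked.
Type 6 (peak Ivanov at position 3): ranking walks positions 3-2-1-4, expanding outward from the peak — single-peaked.
Type 7 (peak Mbeki at position 4): ranking walks positions 4-3-2-1, expanding outward from the peak — single-peaked.
Every ranking is single-peaked on this axis.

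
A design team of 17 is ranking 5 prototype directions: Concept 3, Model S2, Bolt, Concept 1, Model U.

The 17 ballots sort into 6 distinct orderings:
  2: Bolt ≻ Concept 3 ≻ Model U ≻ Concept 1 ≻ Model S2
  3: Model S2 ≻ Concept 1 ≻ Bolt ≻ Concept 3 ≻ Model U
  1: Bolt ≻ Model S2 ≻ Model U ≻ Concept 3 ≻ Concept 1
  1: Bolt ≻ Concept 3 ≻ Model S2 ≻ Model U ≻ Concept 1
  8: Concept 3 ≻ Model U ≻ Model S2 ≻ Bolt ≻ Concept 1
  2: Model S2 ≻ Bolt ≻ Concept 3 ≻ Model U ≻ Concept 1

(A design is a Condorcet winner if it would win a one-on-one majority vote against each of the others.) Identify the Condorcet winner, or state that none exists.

none

Head-to-head results (17 engineers):
Concept 3 vs Model S2: Concept 3 is ranked higher on 2+1+8 = 11 ballots, Model S2 on 6. Concept 3 wins 11–6.
Concept 3–Bolt: Bolt 9–8.
Concept 3 vs Concept 1: 14 to 3, Concept 3.
Concept 3 vs Model U: 2+3+1+8+2 = 16 for Concept 3, 1 for Model U — Concept 3 by 16–1.
Model S2–Bolt: Model S2 13–4.
Model S2 vs Concept 1: Model S2 wins 15–2.
Model S2 vs Model U: 3+1+1+2 = 7 for Model S2, 10 for Model U — Model U by 10–7.
Bolt vs Concept 1: Bolt, 14–3.
Bolt vs Model U: 2+3+1+1+2 = 9 for Bolt, 8 for Model U — Bolt by 9–8.
Concept 1 vs Model U: Model U, 14–3.
No design is unbeaten: Concept 3 loses to Bolt; Model S2 loses to Concept 3; Bolt loses to Model S2; Concept 1 loses to Concept 3; Model U loses to Concept 3. In particular Concept 3 beats Model S2 beats Bolt beats Concept 3 is a majority cycle — no Condorcet winner exists.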